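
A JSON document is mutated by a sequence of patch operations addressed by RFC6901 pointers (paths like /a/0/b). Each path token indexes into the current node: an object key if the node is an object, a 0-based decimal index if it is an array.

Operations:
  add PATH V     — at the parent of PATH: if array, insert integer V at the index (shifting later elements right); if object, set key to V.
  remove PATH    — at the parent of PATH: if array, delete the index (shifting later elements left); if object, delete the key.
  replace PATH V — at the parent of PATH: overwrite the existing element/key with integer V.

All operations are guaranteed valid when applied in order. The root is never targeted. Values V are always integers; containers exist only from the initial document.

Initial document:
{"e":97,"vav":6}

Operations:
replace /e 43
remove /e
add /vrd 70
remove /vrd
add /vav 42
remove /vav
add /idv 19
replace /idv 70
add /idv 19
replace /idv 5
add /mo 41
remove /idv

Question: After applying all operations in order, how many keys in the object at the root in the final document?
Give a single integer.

After op 1 (replace /e 43): {"e":43,"vav":6}
After op 2 (remove /e): {"vav":6}
After op 3 (add /vrd 70): {"vav":6,"vrd":70}
After op 4 (remove /vrd): {"vav":6}
After op 5 (add /vav 42): {"vav":42}
After op 6 (remove /vav): {}
After op 7 (add /idv 19): {"idv":19}
After op 8 (replace /idv 70): {"idv":70}
After op 9 (add /idv 19): {"idv":19}
After op 10 (replace /idv 5): {"idv":5}
After op 11 (add /mo 41): {"idv":5,"mo":41}
After op 12 (remove /idv): {"mo":41}
Size at the root: 1

Answer: 1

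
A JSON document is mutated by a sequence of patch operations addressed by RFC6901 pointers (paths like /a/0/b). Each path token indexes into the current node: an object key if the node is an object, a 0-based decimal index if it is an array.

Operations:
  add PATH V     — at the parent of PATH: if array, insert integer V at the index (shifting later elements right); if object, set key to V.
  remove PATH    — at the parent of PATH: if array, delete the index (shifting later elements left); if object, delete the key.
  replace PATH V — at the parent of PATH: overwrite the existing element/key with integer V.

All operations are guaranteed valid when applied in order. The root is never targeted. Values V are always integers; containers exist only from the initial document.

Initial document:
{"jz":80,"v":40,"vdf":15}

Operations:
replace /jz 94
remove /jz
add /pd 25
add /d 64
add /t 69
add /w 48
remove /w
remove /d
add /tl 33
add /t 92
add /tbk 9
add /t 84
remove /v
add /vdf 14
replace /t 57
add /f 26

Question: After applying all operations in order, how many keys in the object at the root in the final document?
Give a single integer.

Answer: 6

Derivation:
After op 1 (replace /jz 94): {"jz":94,"v":40,"vdf":15}
After op 2 (remove /jz): {"v":40,"vdf":15}
After op 3 (add /pd 25): {"pd":25,"v":40,"vdf":15}
After op 4 (add /d 64): {"d":64,"pd":25,"v":40,"vdf":15}
After op 5 (add /t 69): {"d":64,"pd":25,"t":69,"v":40,"vdf":15}
After op 6 (add /w 48): {"d":64,"pd":25,"t":69,"v":40,"vdf":15,"w":48}
After op 7 (remove /w): {"d":64,"pd":25,"t":69,"v":40,"vdf":15}
After op 8 (remove /d): {"pd":25,"t":69,"v":40,"vdf":15}
After op 9 (add /tl 33): {"pd":25,"t":69,"tl":33,"v":40,"vdf":15}
After op 10 (add /t 92): {"pd":25,"t":92,"tl":33,"v":40,"vdf":15}
After op 11 (add /tbk 9): {"pd":25,"t":92,"tbk":9,"tl":33,"v":40,"vdf":15}
After op 12 (add /t 84): {"pd":25,"t":84,"tbk":9,"tl":33,"v":40,"vdf":15}
After op 13 (remove /v): {"pd":25,"t":84,"tbk":9,"tl":33,"vdf":15}
After op 14 (add /vdf 14): {"pd":25,"t":84,"tbk":9,"tl":33,"vdf":14}
After op 15 (replace /t 57): {"pd":25,"t":57,"tbk":9,"tl":33,"vdf":14}
After op 16 (add /f 26): {"f":26,"pd":25,"t":57,"tbk":9,"tl":33,"vdf":14}
Size at the root: 6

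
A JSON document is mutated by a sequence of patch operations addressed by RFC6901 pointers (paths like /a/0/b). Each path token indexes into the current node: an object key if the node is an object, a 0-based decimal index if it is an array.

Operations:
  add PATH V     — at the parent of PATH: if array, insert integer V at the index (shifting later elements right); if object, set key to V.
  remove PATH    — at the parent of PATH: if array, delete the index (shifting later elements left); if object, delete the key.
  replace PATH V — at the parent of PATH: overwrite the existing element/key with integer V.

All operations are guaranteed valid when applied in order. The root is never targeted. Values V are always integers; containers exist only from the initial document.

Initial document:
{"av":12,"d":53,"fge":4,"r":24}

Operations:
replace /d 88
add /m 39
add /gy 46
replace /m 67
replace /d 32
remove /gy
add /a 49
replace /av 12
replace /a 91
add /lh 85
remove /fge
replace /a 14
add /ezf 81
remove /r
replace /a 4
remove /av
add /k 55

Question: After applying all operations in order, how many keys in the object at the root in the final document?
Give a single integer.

Answer: 6

Derivation:
After op 1 (replace /d 88): {"av":12,"d":88,"fge":4,"r":24}
After op 2 (add /m 39): {"av":12,"d":88,"fge":4,"m":39,"r":24}
After op 3 (add /gy 46): {"av":12,"d":88,"fge":4,"gy":46,"m":39,"r":24}
After op 4 (replace /m 67): {"av":12,"d":88,"fge":4,"gy":46,"m":67,"r":24}
After op 5 (replace /d 32): {"av":12,"d":32,"fge":4,"gy":46,"m":67,"r":24}
After op 6 (remove /gy): {"av":12,"d":32,"fge":4,"m":67,"r":24}
After op 7 (add /a 49): {"a":49,"av":12,"d":32,"fge":4,"m":67,"r":24}
After op 8 (replace /av 12): {"a":49,"av":12,"d":32,"fge":4,"m":67,"r":24}
After op 9 (replace /a 91): {"a":91,"av":12,"d":32,"fge":4,"m":67,"r":24}
After op 10 (add /lh 85): {"a":91,"av":12,"d":32,"fge":4,"lh":85,"m":67,"r":24}
After op 11 (remove /fge): {"a":91,"av":12,"d":32,"lh":85,"m":67,"r":24}
After op 12 (replace /a 14): {"a":14,"av":12,"d":32,"lh":85,"m":67,"r":24}
After op 13 (add /ezf 81): {"a":14,"av":12,"d":32,"ezf":81,"lh":85,"m":67,"r":24}
After op 14 (remove /r): {"a":14,"av":12,"d":32,"ezf":81,"lh":85,"m":67}
After op 15 (replace /a 4): {"a":4,"av":12,"d":32,"ezf":81,"lh":85,"m":67}
After op 16 (remove /av): {"a":4,"d":32,"ezf":81,"lh":85,"m":67}
After op 17 (add /k 55): {"a":4,"d":32,"ezf":81,"k":55,"lh":85,"m":67}
Size at the root: 6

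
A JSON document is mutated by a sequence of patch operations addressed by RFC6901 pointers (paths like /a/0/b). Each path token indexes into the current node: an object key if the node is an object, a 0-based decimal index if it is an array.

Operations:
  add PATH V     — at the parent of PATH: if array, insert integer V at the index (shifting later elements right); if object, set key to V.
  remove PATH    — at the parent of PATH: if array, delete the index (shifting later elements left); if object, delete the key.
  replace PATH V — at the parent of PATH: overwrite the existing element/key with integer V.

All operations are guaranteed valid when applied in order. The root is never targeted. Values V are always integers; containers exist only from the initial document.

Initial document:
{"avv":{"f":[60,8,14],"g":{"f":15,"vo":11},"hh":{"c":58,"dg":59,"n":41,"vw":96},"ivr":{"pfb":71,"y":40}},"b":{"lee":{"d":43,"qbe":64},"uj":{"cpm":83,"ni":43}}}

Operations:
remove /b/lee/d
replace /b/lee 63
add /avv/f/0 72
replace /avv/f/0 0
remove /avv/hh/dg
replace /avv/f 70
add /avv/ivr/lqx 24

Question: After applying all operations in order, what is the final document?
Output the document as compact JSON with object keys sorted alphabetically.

Answer: {"avv":{"f":70,"g":{"f":15,"vo":11},"hh":{"c":58,"n":41,"vw":96},"ivr":{"lqx":24,"pfb":71,"y":40}},"b":{"lee":63,"uj":{"cpm":83,"ni":43}}}

Derivation:
After op 1 (remove /b/lee/d): {"avv":{"f":[60,8,14],"g":{"f":15,"vo":11},"hh":{"c":58,"dg":59,"n":41,"vw":96},"ivr":{"pfb":71,"y":40}},"b":{"lee":{"qbe":64},"uj":{"cpm":83,"ni":43}}}
After op 2 (replace /b/lee 63): {"avv":{"f":[60,8,14],"g":{"f":15,"vo":11},"hh":{"c":58,"dg":59,"n":41,"vw":96},"ivr":{"pfb":71,"y":40}},"b":{"lee":63,"uj":{"cpm":83,"ni":43}}}
After op 3 (add /avv/f/0 72): {"avv":{"f":[72,60,8,14],"g":{"f":15,"vo":11},"hh":{"c":58,"dg":59,"n":41,"vw":96},"ivr":{"pfb":71,"y":40}},"b":{"lee":63,"uj":{"cpm":83,"ni":43}}}
After op 4 (replace /avv/f/0 0): {"avv":{"f":[0,60,8,14],"g":{"f":15,"vo":11},"hh":{"c":58,"dg":59,"n":41,"vw":96},"ivr":{"pfb":71,"y":40}},"b":{"lee":63,"uj":{"cpm":83,"ni":43}}}
After op 5 (remove /avv/hh/dg): {"avv":{"f":[0,60,8,14],"g":{"f":15,"vo":11},"hh":{"c":58,"n":41,"vw":96},"ivr":{"pfb":71,"y":40}},"b":{"lee":63,"uj":{"cpm":83,"ni":43}}}
After op 6 (replace /avv/f 70): {"avv":{"f":70,"g":{"f":15,"vo":11},"hh":{"c":58,"n":41,"vw":96},"ivr":{"pfb":71,"y":40}},"b":{"lee":63,"uj":{"cpm":83,"ni":43}}}
After op 7 (add /avv/ivr/lqx 24): {"avv":{"f":70,"g":{"f":15,"vo":11},"hh":{"c":58,"n":41,"vw":96},"ivr":{"lqx":24,"pfb":71,"y":40}},"b":{"lee":63,"uj":{"cpm":83,"ni":43}}}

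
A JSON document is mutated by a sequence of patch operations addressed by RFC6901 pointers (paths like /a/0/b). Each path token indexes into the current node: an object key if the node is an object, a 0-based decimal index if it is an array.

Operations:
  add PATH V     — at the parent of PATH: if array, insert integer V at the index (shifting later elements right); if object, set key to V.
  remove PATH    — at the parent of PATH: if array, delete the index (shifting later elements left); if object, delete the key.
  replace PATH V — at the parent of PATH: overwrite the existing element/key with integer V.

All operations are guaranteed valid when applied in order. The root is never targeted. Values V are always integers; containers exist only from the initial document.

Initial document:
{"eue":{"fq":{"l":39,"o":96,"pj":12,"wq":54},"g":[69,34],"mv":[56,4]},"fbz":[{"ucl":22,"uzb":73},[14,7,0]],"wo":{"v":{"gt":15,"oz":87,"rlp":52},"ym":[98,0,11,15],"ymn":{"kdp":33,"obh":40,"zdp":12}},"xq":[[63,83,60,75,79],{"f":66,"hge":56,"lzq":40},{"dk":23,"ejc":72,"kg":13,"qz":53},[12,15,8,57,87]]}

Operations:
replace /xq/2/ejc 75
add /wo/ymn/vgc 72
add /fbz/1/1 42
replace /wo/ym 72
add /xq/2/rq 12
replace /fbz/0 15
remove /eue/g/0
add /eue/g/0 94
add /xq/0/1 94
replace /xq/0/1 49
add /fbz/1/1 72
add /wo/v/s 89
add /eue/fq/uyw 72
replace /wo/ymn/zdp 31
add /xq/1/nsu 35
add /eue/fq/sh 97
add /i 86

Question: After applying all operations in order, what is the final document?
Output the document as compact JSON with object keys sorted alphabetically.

After op 1 (replace /xq/2/ejc 75): {"eue":{"fq":{"l":39,"o":96,"pj":12,"wq":54},"g":[69,34],"mv":[56,4]},"fbz":[{"ucl":22,"uzb":73},[14,7,0]],"wo":{"v":{"gt":15,"oz":87,"rlp":52},"ym":[98,0,11,15],"ymn":{"kdp":33,"obh":40,"zdp":12}},"xq":[[63,83,60,75,79],{"f":66,"hge":56,"lzq":40},{"dk":23,"ejc":75,"kg":13,"qz":53},[12,15,8,57,87]]}
After op 2 (add /wo/ymn/vgc 72): {"eue":{"fq":{"l":39,"o":96,"pj":12,"wq":54},"g":[69,34],"mv":[56,4]},"fbz":[{"ucl":22,"uzb":73},[14,7,0]],"wo":{"v":{"gt":15,"oz":87,"rlp":52},"ym":[98,0,11,15],"ymn":{"kdp":33,"obh":40,"vgc":72,"zdp":12}},"xq":[[63,83,60,75,79],{"f":66,"hge":56,"lzq":40},{"dk":23,"ejc":75,"kg":13,"qz":53},[12,15,8,57,87]]}
After op 3 (add /fbz/1/1 42): {"eue":{"fq":{"l":39,"o":96,"pj":12,"wq":54},"g":[69,34],"mv":[56,4]},"fbz":[{"ucl":22,"uzb":73},[14,42,7,0]],"wo":{"v":{"gt":15,"oz":87,"rlp":52},"ym":[98,0,11,15],"ymn":{"kdp":33,"obh":40,"vgc":72,"zdp":12}},"xq":[[63,83,60,75,79],{"f":66,"hge":56,"lzq":40},{"dk":23,"ejc":75,"kg":13,"qz":53},[12,15,8,57,87]]}
After op 4 (replace /wo/ym 72): {"eue":{"fq":{"l":39,"o":96,"pj":12,"wq":54},"g":[69,34],"mv":[56,4]},"fbz":[{"ucl":22,"uzb":73},[14,42,7,0]],"wo":{"v":{"gt":15,"oz":87,"rlp":52},"ym":72,"ymn":{"kdp":33,"obh":40,"vgc":72,"zdp":12}},"xq":[[63,83,60,75,79],{"f":66,"hge":56,"lzq":40},{"dk":23,"ejc":75,"kg":13,"qz":53},[12,15,8,57,87]]}
After op 5 (add /xq/2/rq 12): {"eue":{"fq":{"l":39,"o":96,"pj":12,"wq":54},"g":[69,34],"mv":[56,4]},"fbz":[{"ucl":22,"uzb":73},[14,42,7,0]],"wo":{"v":{"gt":15,"oz":87,"rlp":52},"ym":72,"ymn":{"kdp":33,"obh":40,"vgc":72,"zdp":12}},"xq":[[63,83,60,75,79],{"f":66,"hge":56,"lzq":40},{"dk":23,"ejc":75,"kg":13,"qz":53,"rq":12},[12,15,8,57,87]]}
After op 6 (replace /fbz/0 15): {"eue":{"fq":{"l":39,"o":96,"pj":12,"wq":54},"g":[69,34],"mv":[56,4]},"fbz":[15,[14,42,7,0]],"wo":{"v":{"gt":15,"oz":87,"rlp":52},"ym":72,"ymn":{"kdp":33,"obh":40,"vgc":72,"zdp":12}},"xq":[[63,83,60,75,79],{"f":66,"hge":56,"lzq":40},{"dk":23,"ejc":75,"kg":13,"qz":53,"rq":12},[12,15,8,57,87]]}
After op 7 (remove /eue/g/0): {"eue":{"fq":{"l":39,"o":96,"pj":12,"wq":54},"g":[34],"mv":[56,4]},"fbz":[15,[14,42,7,0]],"wo":{"v":{"gt":15,"oz":87,"rlp":52},"ym":72,"ymn":{"kdp":33,"obh":40,"vgc":72,"zdp":12}},"xq":[[63,83,60,75,79],{"f":66,"hge":56,"lzq":40},{"dk":23,"ejc":75,"kg":13,"qz":53,"rq":12},[12,15,8,57,87]]}
After op 8 (add /eue/g/0 94): {"eue":{"fq":{"l":39,"o":96,"pj":12,"wq":54},"g":[94,34],"mv":[56,4]},"fbz":[15,[14,42,7,0]],"wo":{"v":{"gt":15,"oz":87,"rlp":52},"ym":72,"ymn":{"kdp":33,"obh":40,"vgc":72,"zdp":12}},"xq":[[63,83,60,75,79],{"f":66,"hge":56,"lzq":40},{"dk":23,"ejc":75,"kg":13,"qz":53,"rq":12},[12,15,8,57,87]]}
After op 9 (add /xq/0/1 94): {"eue":{"fq":{"l":39,"o":96,"pj":12,"wq":54},"g":[94,34],"mv":[56,4]},"fbz":[15,[14,42,7,0]],"wo":{"v":{"gt":15,"oz":87,"rlp":52},"ym":72,"ymn":{"kdp":33,"obh":40,"vgc":72,"zdp":12}},"xq":[[63,94,83,60,75,79],{"f":66,"hge":56,"lzq":40},{"dk":23,"ejc":75,"kg":13,"qz":53,"rq":12},[12,15,8,57,87]]}
After op 10 (replace /xq/0/1 49): {"eue":{"fq":{"l":39,"o":96,"pj":12,"wq":54},"g":[94,34],"mv":[56,4]},"fbz":[15,[14,42,7,0]],"wo":{"v":{"gt":15,"oz":87,"rlp":52},"ym":72,"ymn":{"kdp":33,"obh":40,"vgc":72,"zdp":12}},"xq":[[63,49,83,60,75,79],{"f":66,"hge":56,"lzq":40},{"dk":23,"ejc":75,"kg":13,"qz":53,"rq":12},[12,15,8,57,87]]}
After op 11 (add /fbz/1/1 72): {"eue":{"fq":{"l":39,"o":96,"pj":12,"wq":54},"g":[94,34],"mv":[56,4]},"fbz":[15,[14,72,42,7,0]],"wo":{"v":{"gt":15,"oz":87,"rlp":52},"ym":72,"ymn":{"kdp":33,"obh":40,"vgc":72,"zdp":12}},"xq":[[63,49,83,60,75,79],{"f":66,"hge":56,"lzq":40},{"dk":23,"ejc":75,"kg":13,"qz":53,"rq":12},[12,15,8,57,87]]}
After op 12 (add /wo/v/s 89): {"eue":{"fq":{"l":39,"o":96,"pj":12,"wq":54},"g":[94,34],"mv":[56,4]},"fbz":[15,[14,72,42,7,0]],"wo":{"v":{"gt":15,"oz":87,"rlp":52,"s":89},"ym":72,"ymn":{"kdp":33,"obh":40,"vgc":72,"zdp":12}},"xq":[[63,49,83,60,75,79],{"f":66,"hge":56,"lzq":40},{"dk":23,"ejc":75,"kg":13,"qz":53,"rq":12},[12,15,8,57,87]]}
After op 13 (add /eue/fq/uyw 72): {"eue":{"fq":{"l":39,"o":96,"pj":12,"uyw":72,"wq":54},"g":[94,34],"mv":[56,4]},"fbz":[15,[14,72,42,7,0]],"wo":{"v":{"gt":15,"oz":87,"rlp":52,"s":89},"ym":72,"ymn":{"kdp":33,"obh":40,"vgc":72,"zdp":12}},"xq":[[63,49,83,60,75,79],{"f":66,"hge":56,"lzq":40},{"dk":23,"ejc":75,"kg":13,"qz":53,"rq":12},[12,15,8,57,87]]}
After op 14 (replace /wo/ymn/zdp 31): {"eue":{"fq":{"l":39,"o":96,"pj":12,"uyw":72,"wq":54},"g":[94,34],"mv":[56,4]},"fbz":[15,[14,72,42,7,0]],"wo":{"v":{"gt":15,"oz":87,"rlp":52,"s":89},"ym":72,"ymn":{"kdp":33,"obh":40,"vgc":72,"zdp":31}},"xq":[[63,49,83,60,75,79],{"f":66,"hge":56,"lzq":40},{"dk":23,"ejc":75,"kg":13,"qz":53,"rq":12},[12,15,8,57,87]]}
After op 15 (add /xq/1/nsu 35): {"eue":{"fq":{"l":39,"o":96,"pj":12,"uyw":72,"wq":54},"g":[94,34],"mv":[56,4]},"fbz":[15,[14,72,42,7,0]],"wo":{"v":{"gt":15,"oz":87,"rlp":52,"s":89},"ym":72,"ymn":{"kdp":33,"obh":40,"vgc":72,"zdp":31}},"xq":[[63,49,83,60,75,79],{"f":66,"hge":56,"lzq":40,"nsu":35},{"dk":23,"ejc":75,"kg":13,"qz":53,"rq":12},[12,15,8,57,87]]}
After op 16 (add /eue/fq/sh 97): {"eue":{"fq":{"l":39,"o":96,"pj":12,"sh":97,"uyw":72,"wq":54},"g":[94,34],"mv":[56,4]},"fbz":[15,[14,72,42,7,0]],"wo":{"v":{"gt":15,"oz":87,"rlp":52,"s":89},"ym":72,"ymn":{"kdp":33,"obh":40,"vgc":72,"zdp":31}},"xq":[[63,49,83,60,75,79],{"f":66,"hge":56,"lzq":40,"nsu":35},{"dk":23,"ejc":75,"kg":13,"qz":53,"rq":12},[12,15,8,57,87]]}
After op 17 (add /i 86): {"eue":{"fq":{"l":39,"o":96,"pj":12,"sh":97,"uyw":72,"wq":54},"g":[94,34],"mv":[56,4]},"fbz":[15,[14,72,42,7,0]],"i":86,"wo":{"v":{"gt":15,"oz":87,"rlp":52,"s":89},"ym":72,"ymn":{"kdp":33,"obh":40,"vgc":72,"zdp":31}},"xq":[[63,49,83,60,75,79],{"f":66,"hge":56,"lzq":40,"nsu":35},{"dk":23,"ejc":75,"kg":13,"qz":53,"rq":12},[12,15,8,57,87]]}

Answer: {"eue":{"fq":{"l":39,"o":96,"pj":12,"sh":97,"uyw":72,"wq":54},"g":[94,34],"mv":[56,4]},"fbz":[15,[14,72,42,7,0]],"i":86,"wo":{"v":{"gt":15,"oz":87,"rlp":52,"s":89},"ym":72,"ymn":{"kdp":33,"obh":40,"vgc":72,"zdp":31}},"xq":[[63,49,83,60,75,79],{"f":66,"hge":56,"lzq":40,"nsu":35},{"dk":23,"ejc":75,"kg":13,"qz":53,"rq":12},[12,15,8,57,87]]}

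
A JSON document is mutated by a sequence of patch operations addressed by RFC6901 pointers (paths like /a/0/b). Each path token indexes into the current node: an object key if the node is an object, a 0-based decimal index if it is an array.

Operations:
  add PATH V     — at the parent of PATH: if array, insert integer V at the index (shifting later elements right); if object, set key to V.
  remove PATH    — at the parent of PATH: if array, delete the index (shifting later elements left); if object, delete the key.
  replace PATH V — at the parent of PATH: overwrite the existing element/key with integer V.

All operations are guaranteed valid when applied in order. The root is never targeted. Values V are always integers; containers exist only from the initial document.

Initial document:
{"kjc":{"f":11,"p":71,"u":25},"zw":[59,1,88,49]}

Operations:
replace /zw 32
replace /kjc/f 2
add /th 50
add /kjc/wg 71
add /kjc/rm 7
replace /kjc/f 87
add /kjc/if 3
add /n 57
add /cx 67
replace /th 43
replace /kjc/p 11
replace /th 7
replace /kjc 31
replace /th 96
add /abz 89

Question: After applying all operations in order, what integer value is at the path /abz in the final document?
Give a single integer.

After op 1 (replace /zw 32): {"kjc":{"f":11,"p":71,"u":25},"zw":32}
After op 2 (replace /kjc/f 2): {"kjc":{"f":2,"p":71,"u":25},"zw":32}
After op 3 (add /th 50): {"kjc":{"f":2,"p":71,"u":25},"th":50,"zw":32}
After op 4 (add /kjc/wg 71): {"kjc":{"f":2,"p":71,"u":25,"wg":71},"th":50,"zw":32}
After op 5 (add /kjc/rm 7): {"kjc":{"f":2,"p":71,"rm":7,"u":25,"wg":71},"th":50,"zw":32}
After op 6 (replace /kjc/f 87): {"kjc":{"f":87,"p":71,"rm":7,"u":25,"wg":71},"th":50,"zw":32}
After op 7 (add /kjc/if 3): {"kjc":{"f":87,"if":3,"p":71,"rm":7,"u":25,"wg":71},"th":50,"zw":32}
After op 8 (add /n 57): {"kjc":{"f":87,"if":3,"p":71,"rm":7,"u":25,"wg":71},"n":57,"th":50,"zw":32}
After op 9 (add /cx 67): {"cx":67,"kjc":{"f":87,"if":3,"p":71,"rm":7,"u":25,"wg":71},"n":57,"th":50,"zw":32}
After op 10 (replace /th 43): {"cx":67,"kjc":{"f":87,"if":3,"p":71,"rm":7,"u":25,"wg":71},"n":57,"th":43,"zw":32}
After op 11 (replace /kjc/p 11): {"cx":67,"kjc":{"f":87,"if":3,"p":11,"rm":7,"u":25,"wg":71},"n":57,"th":43,"zw":32}
After op 12 (replace /th 7): {"cx":67,"kjc":{"f":87,"if":3,"p":11,"rm":7,"u":25,"wg":71},"n":57,"th":7,"zw":32}
After op 13 (replace /kjc 31): {"cx":67,"kjc":31,"n":57,"th":7,"zw":32}
After op 14 (replace /th 96): {"cx":67,"kjc":31,"n":57,"th":96,"zw":32}
After op 15 (add /abz 89): {"abz":89,"cx":67,"kjc":31,"n":57,"th":96,"zw":32}
Value at /abz: 89

Answer: 89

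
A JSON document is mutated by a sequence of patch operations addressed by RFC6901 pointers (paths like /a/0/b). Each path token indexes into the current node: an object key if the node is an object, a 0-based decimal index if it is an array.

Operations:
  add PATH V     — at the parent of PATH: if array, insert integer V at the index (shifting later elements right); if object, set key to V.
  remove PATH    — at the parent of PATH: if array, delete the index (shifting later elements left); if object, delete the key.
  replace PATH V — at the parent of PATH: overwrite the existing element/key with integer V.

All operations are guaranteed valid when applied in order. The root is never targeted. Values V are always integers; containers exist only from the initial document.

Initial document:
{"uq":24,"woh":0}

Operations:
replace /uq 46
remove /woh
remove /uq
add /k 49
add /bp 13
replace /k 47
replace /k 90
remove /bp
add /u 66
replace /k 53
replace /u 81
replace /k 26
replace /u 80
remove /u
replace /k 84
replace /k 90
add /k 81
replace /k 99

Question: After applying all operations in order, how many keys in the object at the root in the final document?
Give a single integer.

After op 1 (replace /uq 46): {"uq":46,"woh":0}
After op 2 (remove /woh): {"uq":46}
After op 3 (remove /uq): {}
After op 4 (add /k 49): {"k":49}
After op 5 (add /bp 13): {"bp":13,"k":49}
After op 6 (replace /k 47): {"bp":13,"k":47}
After op 7 (replace /k 90): {"bp":13,"k":90}
After op 8 (remove /bp): {"k":90}
After op 9 (add /u 66): {"k":90,"u":66}
After op 10 (replace /k 53): {"k":53,"u":66}
After op 11 (replace /u 81): {"k":53,"u":81}
After op 12 (replace /k 26): {"k":26,"u":81}
After op 13 (replace /u 80): {"k":26,"u":80}
After op 14 (remove /u): {"k":26}
After op 15 (replace /k 84): {"k":84}
After op 16 (replace /k 90): {"k":90}
After op 17 (add /k 81): {"k":81}
After op 18 (replace /k 99): {"k":99}
Size at the root: 1

Answer: 1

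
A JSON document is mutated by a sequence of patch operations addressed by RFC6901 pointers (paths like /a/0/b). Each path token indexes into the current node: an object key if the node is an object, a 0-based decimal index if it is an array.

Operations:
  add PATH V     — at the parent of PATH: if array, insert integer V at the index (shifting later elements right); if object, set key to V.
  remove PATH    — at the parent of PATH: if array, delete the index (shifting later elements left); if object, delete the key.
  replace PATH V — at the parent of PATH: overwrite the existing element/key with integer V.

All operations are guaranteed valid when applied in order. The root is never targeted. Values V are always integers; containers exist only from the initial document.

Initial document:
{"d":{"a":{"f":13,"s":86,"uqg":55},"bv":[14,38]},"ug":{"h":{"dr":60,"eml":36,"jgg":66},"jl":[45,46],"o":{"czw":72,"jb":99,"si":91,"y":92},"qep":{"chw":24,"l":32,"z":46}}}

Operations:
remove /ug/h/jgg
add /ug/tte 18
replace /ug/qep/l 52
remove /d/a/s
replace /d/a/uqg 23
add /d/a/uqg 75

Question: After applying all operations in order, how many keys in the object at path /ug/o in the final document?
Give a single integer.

Answer: 4

Derivation:
After op 1 (remove /ug/h/jgg): {"d":{"a":{"f":13,"s":86,"uqg":55},"bv":[14,38]},"ug":{"h":{"dr":60,"eml":36},"jl":[45,46],"o":{"czw":72,"jb":99,"si":91,"y":92},"qep":{"chw":24,"l":32,"z":46}}}
After op 2 (add /ug/tte 18): {"d":{"a":{"f":13,"s":86,"uqg":55},"bv":[14,38]},"ug":{"h":{"dr":60,"eml":36},"jl":[45,46],"o":{"czw":72,"jb":99,"si":91,"y":92},"qep":{"chw":24,"l":32,"z":46},"tte":18}}
After op 3 (replace /ug/qep/l 52): {"d":{"a":{"f":13,"s":86,"uqg":55},"bv":[14,38]},"ug":{"h":{"dr":60,"eml":36},"jl":[45,46],"o":{"czw":72,"jb":99,"si":91,"y":92},"qep":{"chw":24,"l":52,"z":46},"tte":18}}
After op 4 (remove /d/a/s): {"d":{"a":{"f":13,"uqg":55},"bv":[14,38]},"ug":{"h":{"dr":60,"eml":36},"jl":[45,46],"o":{"czw":72,"jb":99,"si":91,"y":92},"qep":{"chw":24,"l":52,"z":46},"tte":18}}
After op 5 (replace /d/a/uqg 23): {"d":{"a":{"f":13,"uqg":23},"bv":[14,38]},"ug":{"h":{"dr":60,"eml":36},"jl":[45,46],"o":{"czw":72,"jb":99,"si":91,"y":92},"qep":{"chw":24,"l":52,"z":46},"tte":18}}
After op 6 (add /d/a/uqg 75): {"d":{"a":{"f":13,"uqg":75},"bv":[14,38]},"ug":{"h":{"dr":60,"eml":36},"jl":[45,46],"o":{"czw":72,"jb":99,"si":91,"y":92},"qep":{"chw":24,"l":52,"z":46},"tte":18}}
Size at path /ug/o: 4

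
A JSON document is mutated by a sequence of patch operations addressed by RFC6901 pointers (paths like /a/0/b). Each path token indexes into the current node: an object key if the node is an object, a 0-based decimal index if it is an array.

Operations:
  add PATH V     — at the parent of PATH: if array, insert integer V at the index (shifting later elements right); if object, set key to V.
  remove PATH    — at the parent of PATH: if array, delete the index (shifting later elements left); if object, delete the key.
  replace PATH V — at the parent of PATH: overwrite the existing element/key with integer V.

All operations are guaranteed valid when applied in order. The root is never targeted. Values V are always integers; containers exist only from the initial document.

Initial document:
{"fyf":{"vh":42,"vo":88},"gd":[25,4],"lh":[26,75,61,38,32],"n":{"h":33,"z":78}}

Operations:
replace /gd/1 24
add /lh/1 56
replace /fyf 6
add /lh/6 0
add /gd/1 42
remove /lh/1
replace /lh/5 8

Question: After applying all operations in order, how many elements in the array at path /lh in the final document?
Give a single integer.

Answer: 6

Derivation:
After op 1 (replace /gd/1 24): {"fyf":{"vh":42,"vo":88},"gd":[25,24],"lh":[26,75,61,38,32],"n":{"h":33,"z":78}}
After op 2 (add /lh/1 56): {"fyf":{"vh":42,"vo":88},"gd":[25,24],"lh":[26,56,75,61,38,32],"n":{"h":33,"z":78}}
After op 3 (replace /fyf 6): {"fyf":6,"gd":[25,24],"lh":[26,56,75,61,38,32],"n":{"h":33,"z":78}}
After op 4 (add /lh/6 0): {"fyf":6,"gd":[25,24],"lh":[26,56,75,61,38,32,0],"n":{"h":33,"z":78}}
After op 5 (add /gd/1 42): {"fyf":6,"gd":[25,42,24],"lh":[26,56,75,61,38,32,0],"n":{"h":33,"z":78}}
After op 6 (remove /lh/1): {"fyf":6,"gd":[25,42,24],"lh":[26,75,61,38,32,0],"n":{"h":33,"z":78}}
After op 7 (replace /lh/5 8): {"fyf":6,"gd":[25,42,24],"lh":[26,75,61,38,32,8],"n":{"h":33,"z":78}}
Size at path /lh: 6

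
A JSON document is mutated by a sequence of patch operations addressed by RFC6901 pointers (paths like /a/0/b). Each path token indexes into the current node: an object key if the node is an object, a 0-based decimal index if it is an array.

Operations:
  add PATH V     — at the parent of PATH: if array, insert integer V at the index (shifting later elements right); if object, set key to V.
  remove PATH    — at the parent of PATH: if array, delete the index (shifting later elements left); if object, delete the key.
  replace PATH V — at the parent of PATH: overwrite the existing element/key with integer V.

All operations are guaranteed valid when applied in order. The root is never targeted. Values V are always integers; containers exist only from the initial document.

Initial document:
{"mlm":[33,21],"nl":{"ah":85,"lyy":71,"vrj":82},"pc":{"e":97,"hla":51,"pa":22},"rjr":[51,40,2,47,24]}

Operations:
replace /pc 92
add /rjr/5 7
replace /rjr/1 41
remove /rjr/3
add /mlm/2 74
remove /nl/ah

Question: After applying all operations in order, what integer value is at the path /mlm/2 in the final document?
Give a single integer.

Answer: 74

Derivation:
After op 1 (replace /pc 92): {"mlm":[33,21],"nl":{"ah":85,"lyy":71,"vrj":82},"pc":92,"rjr":[51,40,2,47,24]}
After op 2 (add /rjr/5 7): {"mlm":[33,21],"nl":{"ah":85,"lyy":71,"vrj":82},"pc":92,"rjr":[51,40,2,47,24,7]}
After op 3 (replace /rjr/1 41): {"mlm":[33,21],"nl":{"ah":85,"lyy":71,"vrj":82},"pc":92,"rjr":[51,41,2,47,24,7]}
After op 4 (remove /rjr/3): {"mlm":[33,21],"nl":{"ah":85,"lyy":71,"vrj":82},"pc":92,"rjr":[51,41,2,24,7]}
After op 5 (add /mlm/2 74): {"mlm":[33,21,74],"nl":{"ah":85,"lyy":71,"vrj":82},"pc":92,"rjr":[51,41,2,24,7]}
After op 6 (remove /nl/ah): {"mlm":[33,21,74],"nl":{"lyy":71,"vrj":82},"pc":92,"rjr":[51,41,2,24,7]}
Value at /mlm/2: 74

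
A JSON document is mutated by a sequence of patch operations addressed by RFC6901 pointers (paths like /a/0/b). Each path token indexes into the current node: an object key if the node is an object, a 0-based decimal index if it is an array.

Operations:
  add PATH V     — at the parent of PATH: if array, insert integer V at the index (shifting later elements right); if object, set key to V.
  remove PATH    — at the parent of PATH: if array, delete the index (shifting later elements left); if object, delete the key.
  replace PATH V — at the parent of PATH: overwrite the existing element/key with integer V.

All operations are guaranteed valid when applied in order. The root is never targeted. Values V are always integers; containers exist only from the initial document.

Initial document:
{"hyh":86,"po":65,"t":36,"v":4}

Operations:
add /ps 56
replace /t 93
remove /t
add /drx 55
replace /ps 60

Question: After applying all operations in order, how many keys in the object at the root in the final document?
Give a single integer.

Answer: 5

Derivation:
After op 1 (add /ps 56): {"hyh":86,"po":65,"ps":56,"t":36,"v":4}
After op 2 (replace /t 93): {"hyh":86,"po":65,"ps":56,"t":93,"v":4}
After op 3 (remove /t): {"hyh":86,"po":65,"ps":56,"v":4}
After op 4 (add /drx 55): {"drx":55,"hyh":86,"po":65,"ps":56,"v":4}
After op 5 (replace /ps 60): {"drx":55,"hyh":86,"po":65,"ps":60,"v":4}
Size at the root: 5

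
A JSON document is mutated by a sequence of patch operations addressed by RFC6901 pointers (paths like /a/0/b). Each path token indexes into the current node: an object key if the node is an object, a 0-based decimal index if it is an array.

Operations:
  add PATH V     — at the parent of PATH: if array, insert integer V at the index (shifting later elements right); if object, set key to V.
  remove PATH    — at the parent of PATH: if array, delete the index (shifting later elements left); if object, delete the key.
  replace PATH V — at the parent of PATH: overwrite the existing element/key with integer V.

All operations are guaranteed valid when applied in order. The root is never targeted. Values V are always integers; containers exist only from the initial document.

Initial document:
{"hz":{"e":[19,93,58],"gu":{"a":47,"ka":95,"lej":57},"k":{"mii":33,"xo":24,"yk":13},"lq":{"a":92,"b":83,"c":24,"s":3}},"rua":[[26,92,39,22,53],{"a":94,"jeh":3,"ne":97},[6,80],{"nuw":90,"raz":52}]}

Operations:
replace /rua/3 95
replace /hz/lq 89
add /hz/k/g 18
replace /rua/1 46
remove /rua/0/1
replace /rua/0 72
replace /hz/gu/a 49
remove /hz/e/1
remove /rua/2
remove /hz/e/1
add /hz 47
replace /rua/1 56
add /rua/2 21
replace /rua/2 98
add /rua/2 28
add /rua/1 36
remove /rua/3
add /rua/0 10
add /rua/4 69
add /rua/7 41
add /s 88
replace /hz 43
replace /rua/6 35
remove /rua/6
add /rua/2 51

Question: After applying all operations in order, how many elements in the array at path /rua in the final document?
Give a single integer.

Answer: 8

Derivation:
After op 1 (replace /rua/3 95): {"hz":{"e":[19,93,58],"gu":{"a":47,"ka":95,"lej":57},"k":{"mii":33,"xo":24,"yk":13},"lq":{"a":92,"b":83,"c":24,"s":3}},"rua":[[26,92,39,22,53],{"a":94,"jeh":3,"ne":97},[6,80],95]}
After op 2 (replace /hz/lq 89): {"hz":{"e":[19,93,58],"gu":{"a":47,"ka":95,"lej":57},"k":{"mii":33,"xo":24,"yk":13},"lq":89},"rua":[[26,92,39,22,53],{"a":94,"jeh":3,"ne":97},[6,80],95]}
After op 3 (add /hz/k/g 18): {"hz":{"e":[19,93,58],"gu":{"a":47,"ka":95,"lej":57},"k":{"g":18,"mii":33,"xo":24,"yk":13},"lq":89},"rua":[[26,92,39,22,53],{"a":94,"jeh":3,"ne":97},[6,80],95]}
After op 4 (replace /rua/1 46): {"hz":{"e":[19,93,58],"gu":{"a":47,"ka":95,"lej":57},"k":{"g":18,"mii":33,"xo":24,"yk":13},"lq":89},"rua":[[26,92,39,22,53],46,[6,80],95]}
After op 5 (remove /rua/0/1): {"hz":{"e":[19,93,58],"gu":{"a":47,"ka":95,"lej":57},"k":{"g":18,"mii":33,"xo":24,"yk":13},"lq":89},"rua":[[26,39,22,53],46,[6,80],95]}
After op 6 (replace /rua/0 72): {"hz":{"e":[19,93,58],"gu":{"a":47,"ka":95,"lej":57},"k":{"g":18,"mii":33,"xo":24,"yk":13},"lq":89},"rua":[72,46,[6,80],95]}
After op 7 (replace /hz/gu/a 49): {"hz":{"e":[19,93,58],"gu":{"a":49,"ka":95,"lej":57},"k":{"g":18,"mii":33,"xo":24,"yk":13},"lq":89},"rua":[72,46,[6,80],95]}
After op 8 (remove /hz/e/1): {"hz":{"e":[19,58],"gu":{"a":49,"ka":95,"lej":57},"k":{"g":18,"mii":33,"xo":24,"yk":13},"lq":89},"rua":[72,46,[6,80],95]}
After op 9 (remove /rua/2): {"hz":{"e":[19,58],"gu":{"a":49,"ka":95,"lej":57},"k":{"g":18,"mii":33,"xo":24,"yk":13},"lq":89},"rua":[72,46,95]}
After op 10 (remove /hz/e/1): {"hz":{"e":[19],"gu":{"a":49,"ka":95,"lej":57},"k":{"g":18,"mii":33,"xo":24,"yk":13},"lq":89},"rua":[72,46,95]}
After op 11 (add /hz 47): {"hz":47,"rua":[72,46,95]}
After op 12 (replace /rua/1 56): {"hz":47,"rua":[72,56,95]}
After op 13 (add /rua/2 21): {"hz":47,"rua":[72,56,21,95]}
After op 14 (replace /rua/2 98): {"hz":47,"rua":[72,56,98,95]}
After op 15 (add /rua/2 28): {"hz":47,"rua":[72,56,28,98,95]}
After op 16 (add /rua/1 36): {"hz":47,"rua":[72,36,56,28,98,95]}
After op 17 (remove /rua/3): {"hz":47,"rua":[72,36,56,98,95]}
After op 18 (add /rua/0 10): {"hz":47,"rua":[10,72,36,56,98,95]}
After op 19 (add /rua/4 69): {"hz":47,"rua":[10,72,36,56,69,98,95]}
After op 20 (add /rua/7 41): {"hz":47,"rua":[10,72,36,56,69,98,95,41]}
After op 21 (add /s 88): {"hz":47,"rua":[10,72,36,56,69,98,95,41],"s":88}
After op 22 (replace /hz 43): {"hz":43,"rua":[10,72,36,56,69,98,95,41],"s":88}
After op 23 (replace /rua/6 35): {"hz":43,"rua":[10,72,36,56,69,98,35,41],"s":88}
After op 24 (remove /rua/6): {"hz":43,"rua":[10,72,36,56,69,98,41],"s":88}
After op 25 (add /rua/2 51): {"hz":43,"rua":[10,72,51,36,56,69,98,41],"s":88}
Size at path /rua: 8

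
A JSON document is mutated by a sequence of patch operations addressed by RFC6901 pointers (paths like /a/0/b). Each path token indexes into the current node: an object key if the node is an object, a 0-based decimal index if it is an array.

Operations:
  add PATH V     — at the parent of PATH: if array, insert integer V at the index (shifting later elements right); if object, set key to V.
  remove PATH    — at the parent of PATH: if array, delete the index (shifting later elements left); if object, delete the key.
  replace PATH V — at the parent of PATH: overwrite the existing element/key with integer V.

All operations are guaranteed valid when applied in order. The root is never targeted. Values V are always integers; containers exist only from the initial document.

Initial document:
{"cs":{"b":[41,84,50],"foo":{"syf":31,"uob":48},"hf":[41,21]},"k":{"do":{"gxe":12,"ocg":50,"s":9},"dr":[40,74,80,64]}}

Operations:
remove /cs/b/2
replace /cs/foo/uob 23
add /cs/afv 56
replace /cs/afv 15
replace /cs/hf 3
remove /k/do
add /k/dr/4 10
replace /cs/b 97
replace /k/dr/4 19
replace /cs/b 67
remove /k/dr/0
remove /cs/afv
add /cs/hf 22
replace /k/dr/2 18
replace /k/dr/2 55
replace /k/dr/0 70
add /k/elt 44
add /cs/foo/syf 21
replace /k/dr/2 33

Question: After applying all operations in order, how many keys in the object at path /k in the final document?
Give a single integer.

After op 1 (remove /cs/b/2): {"cs":{"b":[41,84],"foo":{"syf":31,"uob":48},"hf":[41,21]},"k":{"do":{"gxe":12,"ocg":50,"s":9},"dr":[40,74,80,64]}}
After op 2 (replace /cs/foo/uob 23): {"cs":{"b":[41,84],"foo":{"syf":31,"uob":23},"hf":[41,21]},"k":{"do":{"gxe":12,"ocg":50,"s":9},"dr":[40,74,80,64]}}
After op 3 (add /cs/afv 56): {"cs":{"afv":56,"b":[41,84],"foo":{"syf":31,"uob":23},"hf":[41,21]},"k":{"do":{"gxe":12,"ocg":50,"s":9},"dr":[40,74,80,64]}}
After op 4 (replace /cs/afv 15): {"cs":{"afv":15,"b":[41,84],"foo":{"syf":31,"uob":23},"hf":[41,21]},"k":{"do":{"gxe":12,"ocg":50,"s":9},"dr":[40,74,80,64]}}
After op 5 (replace /cs/hf 3): {"cs":{"afv":15,"b":[41,84],"foo":{"syf":31,"uob":23},"hf":3},"k":{"do":{"gxe":12,"ocg":50,"s":9},"dr":[40,74,80,64]}}
After op 6 (remove /k/do): {"cs":{"afv":15,"b":[41,84],"foo":{"syf":31,"uob":23},"hf":3},"k":{"dr":[40,74,80,64]}}
After op 7 (add /k/dr/4 10): {"cs":{"afv":15,"b":[41,84],"foo":{"syf":31,"uob":23},"hf":3},"k":{"dr":[40,74,80,64,10]}}
After op 8 (replace /cs/b 97): {"cs":{"afv":15,"b":97,"foo":{"syf":31,"uob":23},"hf":3},"k":{"dr":[40,74,80,64,10]}}
After op 9 (replace /k/dr/4 19): {"cs":{"afv":15,"b":97,"foo":{"syf":31,"uob":23},"hf":3},"k":{"dr":[40,74,80,64,19]}}
After op 10 (replace /cs/b 67): {"cs":{"afv":15,"b":67,"foo":{"syf":31,"uob":23},"hf":3},"k":{"dr":[40,74,80,64,19]}}
After op 11 (remove /k/dr/0): {"cs":{"afv":15,"b":67,"foo":{"syf":31,"uob":23},"hf":3},"k":{"dr":[74,80,64,19]}}
After op 12 (remove /cs/afv): {"cs":{"b":67,"foo":{"syf":31,"uob":23},"hf":3},"k":{"dr":[74,80,64,19]}}
After op 13 (add /cs/hf 22): {"cs":{"b":67,"foo":{"syf":31,"uob":23},"hf":22},"k":{"dr":[74,80,64,19]}}
After op 14 (replace /k/dr/2 18): {"cs":{"b":67,"foo":{"syf":31,"uob":23},"hf":22},"k":{"dr":[74,80,18,19]}}
After op 15 (replace /k/dr/2 55): {"cs":{"b":67,"foo":{"syf":31,"uob":23},"hf":22},"k":{"dr":[74,80,55,19]}}
After op 16 (replace /k/dr/0 70): {"cs":{"b":67,"foo":{"syf":31,"uob":23},"hf":22},"k":{"dr":[70,80,55,19]}}
After op 17 (add /k/elt 44): {"cs":{"b":67,"foo":{"syf":31,"uob":23},"hf":22},"k":{"dr":[70,80,55,19],"elt":44}}
After op 18 (add /cs/foo/syf 21): {"cs":{"b":67,"foo":{"syf":21,"uob":23},"hf":22},"k":{"dr":[70,80,55,19],"elt":44}}
After op 19 (replace /k/dr/2 33): {"cs":{"b":67,"foo":{"syf":21,"uob":23},"hf":22},"k":{"dr":[70,80,33,19],"elt":44}}
Size at path /k: 2

Answer: 2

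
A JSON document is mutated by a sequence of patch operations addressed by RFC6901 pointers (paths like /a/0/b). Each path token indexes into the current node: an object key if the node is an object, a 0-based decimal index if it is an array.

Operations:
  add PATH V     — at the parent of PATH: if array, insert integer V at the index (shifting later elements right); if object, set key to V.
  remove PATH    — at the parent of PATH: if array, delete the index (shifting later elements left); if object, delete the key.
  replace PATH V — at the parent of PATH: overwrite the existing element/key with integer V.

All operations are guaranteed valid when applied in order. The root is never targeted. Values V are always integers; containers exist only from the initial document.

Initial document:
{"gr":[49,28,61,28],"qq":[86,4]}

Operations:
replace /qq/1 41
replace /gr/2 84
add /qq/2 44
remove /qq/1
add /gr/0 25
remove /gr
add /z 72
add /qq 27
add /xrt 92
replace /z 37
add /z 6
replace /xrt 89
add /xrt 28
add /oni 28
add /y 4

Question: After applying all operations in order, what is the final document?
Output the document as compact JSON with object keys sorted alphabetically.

Answer: {"oni":28,"qq":27,"xrt":28,"y":4,"z":6}

Derivation:
After op 1 (replace /qq/1 41): {"gr":[49,28,61,28],"qq":[86,41]}
After op 2 (replace /gr/2 84): {"gr":[49,28,84,28],"qq":[86,41]}
After op 3 (add /qq/2 44): {"gr":[49,28,84,28],"qq":[86,41,44]}
After op 4 (remove /qq/1): {"gr":[49,28,84,28],"qq":[86,44]}
After op 5 (add /gr/0 25): {"gr":[25,49,28,84,28],"qq":[86,44]}
After op 6 (remove /gr): {"qq":[86,44]}
After op 7 (add /z 72): {"qq":[86,44],"z":72}
After op 8 (add /qq 27): {"qq":27,"z":72}
After op 9 (add /xrt 92): {"qq":27,"xrt":92,"z":72}
After op 10 (replace /z 37): {"qq":27,"xrt":92,"z":37}
After op 11 (add /z 6): {"qq":27,"xrt":92,"z":6}
After op 12 (replace /xrt 89): {"qq":27,"xrt":89,"z":6}
After op 13 (add /xrt 28): {"qq":27,"xrt":28,"z":6}
After op 14 (add /oni 28): {"oni":28,"qq":27,"xrt":28,"z":6}
After op 15 (add /y 4): {"oni":28,"qq":27,"xrt":28,"y":4,"z":6}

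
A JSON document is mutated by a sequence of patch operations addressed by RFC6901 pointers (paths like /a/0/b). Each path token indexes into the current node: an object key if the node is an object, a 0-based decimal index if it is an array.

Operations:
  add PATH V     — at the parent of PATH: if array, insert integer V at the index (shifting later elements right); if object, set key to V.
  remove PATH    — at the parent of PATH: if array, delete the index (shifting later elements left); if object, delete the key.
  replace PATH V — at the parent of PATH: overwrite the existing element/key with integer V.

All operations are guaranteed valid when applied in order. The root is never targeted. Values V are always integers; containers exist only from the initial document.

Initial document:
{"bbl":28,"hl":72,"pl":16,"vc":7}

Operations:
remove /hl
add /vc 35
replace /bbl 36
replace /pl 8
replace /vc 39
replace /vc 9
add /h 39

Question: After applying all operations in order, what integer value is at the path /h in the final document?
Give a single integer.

Answer: 39

Derivation:
After op 1 (remove /hl): {"bbl":28,"pl":16,"vc":7}
After op 2 (add /vc 35): {"bbl":28,"pl":16,"vc":35}
After op 3 (replace /bbl 36): {"bbl":36,"pl":16,"vc":35}
After op 4 (replace /pl 8): {"bbl":36,"pl":8,"vc":35}
After op 5 (replace /vc 39): {"bbl":36,"pl":8,"vc":39}
After op 6 (replace /vc 9): {"bbl":36,"pl":8,"vc":9}
After op 7 (add /h 39): {"bbl":36,"h":39,"pl":8,"vc":9}
Value at /h: 39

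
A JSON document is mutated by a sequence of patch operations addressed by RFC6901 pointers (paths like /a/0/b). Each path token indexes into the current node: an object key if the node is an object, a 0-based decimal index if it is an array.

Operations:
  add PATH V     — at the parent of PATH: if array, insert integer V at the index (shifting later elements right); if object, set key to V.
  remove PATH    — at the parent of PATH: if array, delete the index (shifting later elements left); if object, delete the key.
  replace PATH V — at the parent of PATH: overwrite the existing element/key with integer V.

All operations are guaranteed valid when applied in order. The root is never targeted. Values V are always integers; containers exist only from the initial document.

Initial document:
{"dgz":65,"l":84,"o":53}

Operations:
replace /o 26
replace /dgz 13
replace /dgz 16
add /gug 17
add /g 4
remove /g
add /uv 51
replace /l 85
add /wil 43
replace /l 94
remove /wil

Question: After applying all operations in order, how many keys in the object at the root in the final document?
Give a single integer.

Answer: 5

Derivation:
After op 1 (replace /o 26): {"dgz":65,"l":84,"o":26}
After op 2 (replace /dgz 13): {"dgz":13,"l":84,"o":26}
After op 3 (replace /dgz 16): {"dgz":16,"l":84,"o":26}
After op 4 (add /gug 17): {"dgz":16,"gug":17,"l":84,"o":26}
After op 5 (add /g 4): {"dgz":16,"g":4,"gug":17,"l":84,"o":26}
After op 6 (remove /g): {"dgz":16,"gug":17,"l":84,"o":26}
After op 7 (add /uv 51): {"dgz":16,"gug":17,"l":84,"o":26,"uv":51}
After op 8 (replace /l 85): {"dgz":16,"gug":17,"l":85,"o":26,"uv":51}
After op 9 (add /wil 43): {"dgz":16,"gug":17,"l":85,"o":26,"uv":51,"wil":43}
After op 10 (replace /l 94): {"dgz":16,"gug":17,"l":94,"o":26,"uv":51,"wil":43}
After op 11 (remove /wil): {"dgz":16,"gug":17,"l":94,"o":26,"uv":51}
Size at the root: 5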